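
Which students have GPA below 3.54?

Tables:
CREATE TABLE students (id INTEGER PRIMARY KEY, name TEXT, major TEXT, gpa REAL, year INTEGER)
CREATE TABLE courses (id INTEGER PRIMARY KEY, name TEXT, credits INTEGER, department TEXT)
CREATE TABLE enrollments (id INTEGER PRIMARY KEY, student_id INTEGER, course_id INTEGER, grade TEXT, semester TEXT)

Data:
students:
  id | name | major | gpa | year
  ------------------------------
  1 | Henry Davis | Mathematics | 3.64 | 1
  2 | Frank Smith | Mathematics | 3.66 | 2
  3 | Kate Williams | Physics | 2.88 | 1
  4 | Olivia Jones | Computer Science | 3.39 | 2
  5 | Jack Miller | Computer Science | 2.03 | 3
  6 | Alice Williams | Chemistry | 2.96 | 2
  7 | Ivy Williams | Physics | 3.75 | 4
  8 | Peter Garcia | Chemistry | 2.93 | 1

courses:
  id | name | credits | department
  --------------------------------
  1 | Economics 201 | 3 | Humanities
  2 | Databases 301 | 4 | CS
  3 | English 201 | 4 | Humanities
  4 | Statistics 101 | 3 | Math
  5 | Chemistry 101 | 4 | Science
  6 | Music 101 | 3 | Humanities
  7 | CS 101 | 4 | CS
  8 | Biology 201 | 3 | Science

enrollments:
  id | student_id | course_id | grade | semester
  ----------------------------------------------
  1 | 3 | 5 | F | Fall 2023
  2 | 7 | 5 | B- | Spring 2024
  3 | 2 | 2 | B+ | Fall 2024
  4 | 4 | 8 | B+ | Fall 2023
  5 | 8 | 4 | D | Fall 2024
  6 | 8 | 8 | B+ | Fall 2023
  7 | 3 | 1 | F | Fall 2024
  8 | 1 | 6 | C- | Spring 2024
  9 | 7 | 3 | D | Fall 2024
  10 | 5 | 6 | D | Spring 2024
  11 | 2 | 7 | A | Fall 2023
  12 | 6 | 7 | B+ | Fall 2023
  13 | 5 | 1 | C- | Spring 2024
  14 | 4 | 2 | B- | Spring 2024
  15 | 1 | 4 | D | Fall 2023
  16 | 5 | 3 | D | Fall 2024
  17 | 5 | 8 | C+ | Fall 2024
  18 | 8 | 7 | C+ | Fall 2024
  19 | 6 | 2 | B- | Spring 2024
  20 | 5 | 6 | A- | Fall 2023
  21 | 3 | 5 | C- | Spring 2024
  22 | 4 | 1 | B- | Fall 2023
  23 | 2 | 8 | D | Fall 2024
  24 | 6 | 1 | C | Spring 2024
SELECT name, gpa FROM students WHERE gpa < 3.54

Execution result:
name | gpa
Kate Williams | 2.88
Olivia Jones | 3.39
Jack Miller | 2.03
Alice Williams | 2.96
Peter Garcia | 2.93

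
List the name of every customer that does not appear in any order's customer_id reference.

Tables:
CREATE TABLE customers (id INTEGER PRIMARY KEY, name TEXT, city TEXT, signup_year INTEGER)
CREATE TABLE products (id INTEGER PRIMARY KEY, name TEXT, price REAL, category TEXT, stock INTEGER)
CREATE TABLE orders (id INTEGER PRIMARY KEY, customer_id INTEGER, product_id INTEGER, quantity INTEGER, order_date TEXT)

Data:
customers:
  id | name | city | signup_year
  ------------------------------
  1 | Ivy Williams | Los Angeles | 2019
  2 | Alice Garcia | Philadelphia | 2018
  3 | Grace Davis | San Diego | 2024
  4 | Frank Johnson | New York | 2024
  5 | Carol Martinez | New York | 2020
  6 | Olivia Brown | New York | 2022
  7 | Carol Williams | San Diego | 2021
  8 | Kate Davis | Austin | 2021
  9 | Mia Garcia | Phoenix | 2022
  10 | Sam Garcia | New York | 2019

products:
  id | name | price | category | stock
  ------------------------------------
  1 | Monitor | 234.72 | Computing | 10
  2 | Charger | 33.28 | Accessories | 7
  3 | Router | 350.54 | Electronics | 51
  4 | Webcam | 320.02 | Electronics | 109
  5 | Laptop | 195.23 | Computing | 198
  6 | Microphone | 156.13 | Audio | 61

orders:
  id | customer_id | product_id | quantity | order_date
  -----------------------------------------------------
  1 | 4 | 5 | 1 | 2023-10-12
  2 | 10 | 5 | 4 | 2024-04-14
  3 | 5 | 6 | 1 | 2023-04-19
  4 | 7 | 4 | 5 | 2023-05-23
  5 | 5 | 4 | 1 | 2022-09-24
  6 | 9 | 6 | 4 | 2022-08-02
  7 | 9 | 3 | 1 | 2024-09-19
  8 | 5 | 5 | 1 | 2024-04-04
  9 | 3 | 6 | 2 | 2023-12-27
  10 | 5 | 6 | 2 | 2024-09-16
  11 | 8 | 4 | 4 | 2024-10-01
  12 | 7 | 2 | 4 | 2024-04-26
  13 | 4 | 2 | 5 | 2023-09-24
SELECT p.name FROM customers p LEFT JOIN orders c ON c.customer_id = p.id WHERE c.id IS NULL

Execution result:
name
Ivy Williams
Alice Garcia
Olivia Brown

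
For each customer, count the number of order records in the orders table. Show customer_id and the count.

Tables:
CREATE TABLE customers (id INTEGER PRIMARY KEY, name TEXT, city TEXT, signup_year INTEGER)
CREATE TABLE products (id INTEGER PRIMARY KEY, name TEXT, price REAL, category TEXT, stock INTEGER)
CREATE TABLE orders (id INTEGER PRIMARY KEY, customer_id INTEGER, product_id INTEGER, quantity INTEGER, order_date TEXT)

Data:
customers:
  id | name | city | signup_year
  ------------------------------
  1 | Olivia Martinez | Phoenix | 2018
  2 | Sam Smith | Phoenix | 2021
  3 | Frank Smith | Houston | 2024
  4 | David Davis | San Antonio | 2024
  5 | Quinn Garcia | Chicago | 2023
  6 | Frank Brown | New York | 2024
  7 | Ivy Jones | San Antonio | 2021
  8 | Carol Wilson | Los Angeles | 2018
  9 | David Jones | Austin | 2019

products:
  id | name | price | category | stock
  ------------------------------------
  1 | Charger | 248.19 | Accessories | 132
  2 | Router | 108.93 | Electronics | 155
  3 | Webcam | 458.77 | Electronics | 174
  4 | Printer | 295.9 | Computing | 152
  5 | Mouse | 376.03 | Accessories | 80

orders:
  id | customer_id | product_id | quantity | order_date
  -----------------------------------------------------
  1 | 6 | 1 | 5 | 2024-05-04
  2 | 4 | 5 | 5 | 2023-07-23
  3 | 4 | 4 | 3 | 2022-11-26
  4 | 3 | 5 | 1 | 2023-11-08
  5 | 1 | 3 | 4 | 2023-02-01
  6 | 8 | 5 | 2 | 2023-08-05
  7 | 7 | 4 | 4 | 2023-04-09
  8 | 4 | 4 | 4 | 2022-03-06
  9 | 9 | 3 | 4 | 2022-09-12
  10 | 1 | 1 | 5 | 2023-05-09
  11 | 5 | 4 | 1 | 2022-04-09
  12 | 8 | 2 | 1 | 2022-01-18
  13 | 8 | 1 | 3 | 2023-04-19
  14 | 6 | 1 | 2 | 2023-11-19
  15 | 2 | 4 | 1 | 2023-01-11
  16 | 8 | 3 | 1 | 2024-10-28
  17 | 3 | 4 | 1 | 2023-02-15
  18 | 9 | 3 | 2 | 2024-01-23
SELECT customer_id, COUNT(*) AS order_count FROM orders GROUP BY customer_id

Execution result:
customer_id | order_count
1 | 2
2 | 1
3 | 2
4 | 3
5 | 1
6 | 2
7 | 1
8 | 4
9 | 2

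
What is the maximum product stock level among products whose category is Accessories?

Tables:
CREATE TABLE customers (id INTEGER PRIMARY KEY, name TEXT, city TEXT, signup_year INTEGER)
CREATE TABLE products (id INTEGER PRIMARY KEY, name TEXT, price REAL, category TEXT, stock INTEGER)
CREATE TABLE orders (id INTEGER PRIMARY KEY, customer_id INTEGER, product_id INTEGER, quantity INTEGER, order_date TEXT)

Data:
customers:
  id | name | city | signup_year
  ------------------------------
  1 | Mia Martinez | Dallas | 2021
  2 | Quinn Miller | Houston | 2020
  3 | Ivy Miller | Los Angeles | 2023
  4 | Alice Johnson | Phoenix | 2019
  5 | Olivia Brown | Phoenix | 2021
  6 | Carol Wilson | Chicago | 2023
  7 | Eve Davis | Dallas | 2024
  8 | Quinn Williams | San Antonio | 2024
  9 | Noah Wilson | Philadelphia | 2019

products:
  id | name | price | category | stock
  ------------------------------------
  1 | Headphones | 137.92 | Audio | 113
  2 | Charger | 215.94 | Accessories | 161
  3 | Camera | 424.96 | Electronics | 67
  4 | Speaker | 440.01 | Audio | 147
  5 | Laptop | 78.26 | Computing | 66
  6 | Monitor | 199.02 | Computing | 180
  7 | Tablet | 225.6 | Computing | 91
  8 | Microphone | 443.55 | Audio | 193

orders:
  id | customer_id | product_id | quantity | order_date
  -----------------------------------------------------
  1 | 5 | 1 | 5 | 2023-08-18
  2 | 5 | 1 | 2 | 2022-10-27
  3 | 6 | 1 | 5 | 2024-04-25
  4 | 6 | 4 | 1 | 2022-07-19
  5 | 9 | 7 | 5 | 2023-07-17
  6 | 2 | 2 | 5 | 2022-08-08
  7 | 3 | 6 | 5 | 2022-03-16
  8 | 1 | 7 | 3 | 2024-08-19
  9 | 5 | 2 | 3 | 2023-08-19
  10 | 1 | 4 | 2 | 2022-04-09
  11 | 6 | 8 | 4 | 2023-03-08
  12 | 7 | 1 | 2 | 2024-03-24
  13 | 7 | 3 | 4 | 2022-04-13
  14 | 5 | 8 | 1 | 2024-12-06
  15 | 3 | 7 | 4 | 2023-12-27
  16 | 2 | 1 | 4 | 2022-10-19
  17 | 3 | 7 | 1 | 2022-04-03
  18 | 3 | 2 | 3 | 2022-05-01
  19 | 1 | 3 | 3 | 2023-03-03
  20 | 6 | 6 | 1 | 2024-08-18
SELECT MAX(stock) FROM products WHERE category = 'Accessories'

Execution result:
161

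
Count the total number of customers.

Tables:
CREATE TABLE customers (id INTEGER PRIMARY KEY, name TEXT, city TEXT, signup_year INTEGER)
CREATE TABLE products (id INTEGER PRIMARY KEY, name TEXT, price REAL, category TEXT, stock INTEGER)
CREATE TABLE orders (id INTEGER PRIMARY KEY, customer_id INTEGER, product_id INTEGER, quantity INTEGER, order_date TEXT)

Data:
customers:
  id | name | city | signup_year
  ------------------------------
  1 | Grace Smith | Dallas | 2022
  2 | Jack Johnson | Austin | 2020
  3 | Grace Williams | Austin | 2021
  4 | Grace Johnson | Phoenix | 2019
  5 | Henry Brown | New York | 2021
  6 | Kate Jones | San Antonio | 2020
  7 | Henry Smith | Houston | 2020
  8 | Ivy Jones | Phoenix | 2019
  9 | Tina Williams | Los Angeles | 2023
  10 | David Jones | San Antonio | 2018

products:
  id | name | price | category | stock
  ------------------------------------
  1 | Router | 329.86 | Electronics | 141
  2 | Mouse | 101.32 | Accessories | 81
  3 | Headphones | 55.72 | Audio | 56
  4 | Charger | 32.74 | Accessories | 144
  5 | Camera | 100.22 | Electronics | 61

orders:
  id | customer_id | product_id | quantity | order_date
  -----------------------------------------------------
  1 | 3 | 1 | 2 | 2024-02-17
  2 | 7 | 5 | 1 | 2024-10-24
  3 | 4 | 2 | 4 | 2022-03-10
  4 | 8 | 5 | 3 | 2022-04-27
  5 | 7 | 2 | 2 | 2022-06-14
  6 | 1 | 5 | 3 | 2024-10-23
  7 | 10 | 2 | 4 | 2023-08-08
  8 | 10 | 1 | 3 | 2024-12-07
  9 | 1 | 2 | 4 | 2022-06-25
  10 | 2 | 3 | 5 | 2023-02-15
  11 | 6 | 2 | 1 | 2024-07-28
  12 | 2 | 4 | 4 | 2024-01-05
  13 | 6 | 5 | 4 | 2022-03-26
SELECT COUNT(*) FROM customers

Execution result:
10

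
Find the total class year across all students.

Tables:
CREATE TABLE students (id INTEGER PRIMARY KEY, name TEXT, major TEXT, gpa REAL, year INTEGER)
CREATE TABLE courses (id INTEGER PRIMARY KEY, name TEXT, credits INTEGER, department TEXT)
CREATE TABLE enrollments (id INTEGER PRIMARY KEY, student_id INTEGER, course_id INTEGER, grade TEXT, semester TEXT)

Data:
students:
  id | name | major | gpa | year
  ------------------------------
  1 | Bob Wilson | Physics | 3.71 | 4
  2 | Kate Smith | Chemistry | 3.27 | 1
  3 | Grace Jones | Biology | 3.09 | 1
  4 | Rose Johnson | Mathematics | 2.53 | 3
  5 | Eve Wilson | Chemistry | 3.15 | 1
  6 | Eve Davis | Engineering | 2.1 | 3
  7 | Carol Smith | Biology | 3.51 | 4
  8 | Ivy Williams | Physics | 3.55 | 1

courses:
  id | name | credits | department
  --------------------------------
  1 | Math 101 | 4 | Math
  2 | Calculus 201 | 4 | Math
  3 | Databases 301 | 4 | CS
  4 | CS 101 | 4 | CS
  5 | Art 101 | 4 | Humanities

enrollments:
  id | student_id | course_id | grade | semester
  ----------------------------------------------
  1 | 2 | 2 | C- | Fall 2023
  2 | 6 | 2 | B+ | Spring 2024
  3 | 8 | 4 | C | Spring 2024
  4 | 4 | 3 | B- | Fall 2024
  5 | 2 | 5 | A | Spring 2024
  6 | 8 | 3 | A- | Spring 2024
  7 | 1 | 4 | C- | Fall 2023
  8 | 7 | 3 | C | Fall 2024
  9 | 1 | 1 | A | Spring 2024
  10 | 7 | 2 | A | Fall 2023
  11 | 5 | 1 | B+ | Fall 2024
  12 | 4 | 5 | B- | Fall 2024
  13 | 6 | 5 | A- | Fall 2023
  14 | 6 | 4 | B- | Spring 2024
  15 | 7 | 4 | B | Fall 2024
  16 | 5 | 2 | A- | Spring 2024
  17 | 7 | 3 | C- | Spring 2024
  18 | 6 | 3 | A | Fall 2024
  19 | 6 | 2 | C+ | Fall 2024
SELECT SUM(year) FROM students

Execution result:
18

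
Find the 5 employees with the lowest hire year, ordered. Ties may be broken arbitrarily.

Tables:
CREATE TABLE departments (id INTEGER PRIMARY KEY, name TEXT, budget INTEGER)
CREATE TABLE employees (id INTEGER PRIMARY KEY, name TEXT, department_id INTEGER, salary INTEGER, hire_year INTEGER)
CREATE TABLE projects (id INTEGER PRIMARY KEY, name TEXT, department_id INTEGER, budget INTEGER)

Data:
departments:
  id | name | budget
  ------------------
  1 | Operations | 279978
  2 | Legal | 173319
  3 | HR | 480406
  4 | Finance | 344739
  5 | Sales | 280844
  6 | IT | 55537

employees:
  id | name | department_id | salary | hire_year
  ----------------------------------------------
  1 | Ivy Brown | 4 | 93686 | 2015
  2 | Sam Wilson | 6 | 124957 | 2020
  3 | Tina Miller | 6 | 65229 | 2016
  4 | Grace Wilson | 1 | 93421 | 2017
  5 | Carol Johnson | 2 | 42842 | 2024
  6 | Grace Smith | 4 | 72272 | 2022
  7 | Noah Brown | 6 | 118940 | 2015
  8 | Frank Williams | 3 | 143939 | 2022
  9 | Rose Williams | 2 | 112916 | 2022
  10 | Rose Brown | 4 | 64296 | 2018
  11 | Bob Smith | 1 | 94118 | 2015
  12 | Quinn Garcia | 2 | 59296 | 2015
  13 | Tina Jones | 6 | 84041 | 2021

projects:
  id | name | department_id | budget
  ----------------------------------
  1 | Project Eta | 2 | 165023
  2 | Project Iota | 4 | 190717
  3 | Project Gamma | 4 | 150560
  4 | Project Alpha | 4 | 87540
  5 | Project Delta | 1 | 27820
SELECT name, hire_year FROM employees ORDER BY hire_year ASC LIMIT 5

Execution result:
name | hire_year
Ivy Brown | 2015
Noah Brown | 2015
Bob Smith | 2015
Quinn Garcia | 2015
Tina Miller | 2016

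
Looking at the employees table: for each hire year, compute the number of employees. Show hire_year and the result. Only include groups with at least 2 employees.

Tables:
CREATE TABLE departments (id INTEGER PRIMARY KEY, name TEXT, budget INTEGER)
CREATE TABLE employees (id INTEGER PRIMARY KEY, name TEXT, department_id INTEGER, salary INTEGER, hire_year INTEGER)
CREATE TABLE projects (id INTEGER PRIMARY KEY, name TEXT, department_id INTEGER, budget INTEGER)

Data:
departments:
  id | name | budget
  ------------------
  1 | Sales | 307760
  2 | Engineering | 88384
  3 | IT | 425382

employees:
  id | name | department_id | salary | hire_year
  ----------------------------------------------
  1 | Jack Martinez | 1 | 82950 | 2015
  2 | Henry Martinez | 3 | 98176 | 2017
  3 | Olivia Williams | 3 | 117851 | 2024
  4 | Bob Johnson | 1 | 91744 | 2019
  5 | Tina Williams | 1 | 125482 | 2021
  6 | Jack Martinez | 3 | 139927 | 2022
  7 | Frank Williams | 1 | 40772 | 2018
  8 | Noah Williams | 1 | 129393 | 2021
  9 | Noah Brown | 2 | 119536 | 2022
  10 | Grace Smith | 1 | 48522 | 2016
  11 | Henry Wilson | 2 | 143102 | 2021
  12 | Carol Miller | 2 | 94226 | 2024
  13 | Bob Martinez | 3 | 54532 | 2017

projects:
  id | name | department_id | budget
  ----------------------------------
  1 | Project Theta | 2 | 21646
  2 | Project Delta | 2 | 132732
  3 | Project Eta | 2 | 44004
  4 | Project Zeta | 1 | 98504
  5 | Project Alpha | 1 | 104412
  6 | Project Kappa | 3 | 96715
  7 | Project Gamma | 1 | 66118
SELECT hire_year, COUNT(*) AS n FROM employees GROUP BY hire_year HAVING COUNT(*) >= 2

Execution result:
hire_year | n
2017 | 2
2021 | 3
2022 | 2
2024 | 2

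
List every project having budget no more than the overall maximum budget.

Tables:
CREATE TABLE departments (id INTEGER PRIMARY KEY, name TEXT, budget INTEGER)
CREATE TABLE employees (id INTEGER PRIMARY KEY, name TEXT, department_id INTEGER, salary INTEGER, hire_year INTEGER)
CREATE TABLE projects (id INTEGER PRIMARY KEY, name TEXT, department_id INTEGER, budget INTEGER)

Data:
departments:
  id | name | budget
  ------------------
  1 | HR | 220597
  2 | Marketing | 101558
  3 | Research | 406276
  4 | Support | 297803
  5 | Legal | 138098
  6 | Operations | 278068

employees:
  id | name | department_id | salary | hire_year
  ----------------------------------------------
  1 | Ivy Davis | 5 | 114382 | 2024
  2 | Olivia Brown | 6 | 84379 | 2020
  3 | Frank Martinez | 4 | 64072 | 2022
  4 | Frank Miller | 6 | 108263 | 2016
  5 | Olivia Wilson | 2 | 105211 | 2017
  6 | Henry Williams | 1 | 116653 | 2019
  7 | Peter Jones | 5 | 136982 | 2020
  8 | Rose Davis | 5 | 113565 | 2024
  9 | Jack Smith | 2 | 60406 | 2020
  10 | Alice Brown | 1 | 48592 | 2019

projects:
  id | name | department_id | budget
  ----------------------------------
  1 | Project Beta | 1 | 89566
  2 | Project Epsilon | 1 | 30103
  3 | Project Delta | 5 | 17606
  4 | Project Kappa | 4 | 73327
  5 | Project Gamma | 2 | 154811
SELECT name, budget FROM projects WHERE budget <= (SELECT MAX(budget) FROM projects)

Execution result:
name | budget
Project Beta | 89566
Project Epsilon | 30103
Project Delta | 17606
Project Kappa | 73327
Project Gamma | 154811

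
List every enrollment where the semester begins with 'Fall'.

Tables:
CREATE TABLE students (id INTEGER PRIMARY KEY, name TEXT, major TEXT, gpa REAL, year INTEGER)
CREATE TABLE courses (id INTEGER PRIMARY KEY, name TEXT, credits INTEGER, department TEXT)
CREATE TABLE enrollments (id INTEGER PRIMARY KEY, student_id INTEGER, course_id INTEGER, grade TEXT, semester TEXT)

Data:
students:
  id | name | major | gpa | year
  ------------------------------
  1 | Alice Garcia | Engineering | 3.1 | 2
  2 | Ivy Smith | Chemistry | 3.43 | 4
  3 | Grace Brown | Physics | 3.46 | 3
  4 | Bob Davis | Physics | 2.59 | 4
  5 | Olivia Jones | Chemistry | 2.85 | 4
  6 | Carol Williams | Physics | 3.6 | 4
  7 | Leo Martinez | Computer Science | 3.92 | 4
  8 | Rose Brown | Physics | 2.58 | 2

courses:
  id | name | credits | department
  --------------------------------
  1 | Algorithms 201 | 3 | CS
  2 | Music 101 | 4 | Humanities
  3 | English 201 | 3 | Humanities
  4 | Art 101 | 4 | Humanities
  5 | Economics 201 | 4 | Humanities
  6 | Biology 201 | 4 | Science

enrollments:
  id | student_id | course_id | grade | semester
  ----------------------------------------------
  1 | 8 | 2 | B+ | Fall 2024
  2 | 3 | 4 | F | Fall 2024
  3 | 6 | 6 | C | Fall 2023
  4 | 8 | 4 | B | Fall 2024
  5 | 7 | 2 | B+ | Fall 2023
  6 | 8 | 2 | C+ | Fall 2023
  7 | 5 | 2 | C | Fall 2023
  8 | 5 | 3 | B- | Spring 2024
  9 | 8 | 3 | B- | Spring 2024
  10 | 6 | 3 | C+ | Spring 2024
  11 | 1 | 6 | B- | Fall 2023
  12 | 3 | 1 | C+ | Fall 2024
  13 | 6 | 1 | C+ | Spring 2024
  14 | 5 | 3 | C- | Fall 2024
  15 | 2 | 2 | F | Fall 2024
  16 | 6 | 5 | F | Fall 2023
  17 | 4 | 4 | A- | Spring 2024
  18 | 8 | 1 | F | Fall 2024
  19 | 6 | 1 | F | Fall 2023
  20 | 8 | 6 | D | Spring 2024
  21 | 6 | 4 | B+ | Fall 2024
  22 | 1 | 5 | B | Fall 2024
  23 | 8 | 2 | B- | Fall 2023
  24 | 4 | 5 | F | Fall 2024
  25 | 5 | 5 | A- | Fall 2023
SELECT id, semester FROM enrollments WHERE semester LIKE 'Fall%'

Execution result:
id | semester
1 | Fall 2024
2 | Fall 2024
3 | Fall 2023
4 | Fall 2024
5 | Fall 2023
6 | Fall 2023
7 | Fall 2023
11 | Fall 2023
12 | Fall 2024
14 | Fall 2024
15 | Fall 2024
16 | Fall 2023
18 | Fall 2024
19 | Fall 2023
21 | Fall 2024
22 | Fall 2024
23 | Fall 2023
24 | Fall 2024
25 | Fall 2023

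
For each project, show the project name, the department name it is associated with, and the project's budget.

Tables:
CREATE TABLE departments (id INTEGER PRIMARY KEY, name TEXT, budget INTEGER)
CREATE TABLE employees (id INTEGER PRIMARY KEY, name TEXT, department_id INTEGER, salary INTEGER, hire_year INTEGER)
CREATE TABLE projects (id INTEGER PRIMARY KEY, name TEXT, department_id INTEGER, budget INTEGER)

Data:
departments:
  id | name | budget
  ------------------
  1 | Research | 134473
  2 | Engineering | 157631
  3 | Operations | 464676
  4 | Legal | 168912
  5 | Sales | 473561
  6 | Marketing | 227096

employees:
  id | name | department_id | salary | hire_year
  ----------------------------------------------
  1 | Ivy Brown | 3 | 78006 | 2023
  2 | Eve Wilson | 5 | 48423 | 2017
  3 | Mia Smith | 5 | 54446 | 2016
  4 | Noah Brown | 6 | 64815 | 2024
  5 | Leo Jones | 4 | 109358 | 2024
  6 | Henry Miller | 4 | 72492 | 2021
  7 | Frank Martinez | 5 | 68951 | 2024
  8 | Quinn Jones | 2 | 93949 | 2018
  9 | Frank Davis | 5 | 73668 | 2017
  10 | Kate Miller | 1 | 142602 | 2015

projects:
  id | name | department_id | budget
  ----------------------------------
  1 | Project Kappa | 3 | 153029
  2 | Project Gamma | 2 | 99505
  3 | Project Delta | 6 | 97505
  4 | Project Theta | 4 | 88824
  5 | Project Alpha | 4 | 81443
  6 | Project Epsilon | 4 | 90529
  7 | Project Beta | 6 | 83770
SELECT c.name, p.name AS department, c.budget FROM projects c JOIN departments p ON c.department_id = p.id

Execution result:
name | department | budget
Project Kappa | Operations | 153029
Project Gamma | Engineering | 99505
Project Delta | Marketing | 97505
Project Theta | Legal | 88824
Project Alpha | Legal | 81443
Project Epsilon | Legal | 90529
Project Beta | Marketing | 83770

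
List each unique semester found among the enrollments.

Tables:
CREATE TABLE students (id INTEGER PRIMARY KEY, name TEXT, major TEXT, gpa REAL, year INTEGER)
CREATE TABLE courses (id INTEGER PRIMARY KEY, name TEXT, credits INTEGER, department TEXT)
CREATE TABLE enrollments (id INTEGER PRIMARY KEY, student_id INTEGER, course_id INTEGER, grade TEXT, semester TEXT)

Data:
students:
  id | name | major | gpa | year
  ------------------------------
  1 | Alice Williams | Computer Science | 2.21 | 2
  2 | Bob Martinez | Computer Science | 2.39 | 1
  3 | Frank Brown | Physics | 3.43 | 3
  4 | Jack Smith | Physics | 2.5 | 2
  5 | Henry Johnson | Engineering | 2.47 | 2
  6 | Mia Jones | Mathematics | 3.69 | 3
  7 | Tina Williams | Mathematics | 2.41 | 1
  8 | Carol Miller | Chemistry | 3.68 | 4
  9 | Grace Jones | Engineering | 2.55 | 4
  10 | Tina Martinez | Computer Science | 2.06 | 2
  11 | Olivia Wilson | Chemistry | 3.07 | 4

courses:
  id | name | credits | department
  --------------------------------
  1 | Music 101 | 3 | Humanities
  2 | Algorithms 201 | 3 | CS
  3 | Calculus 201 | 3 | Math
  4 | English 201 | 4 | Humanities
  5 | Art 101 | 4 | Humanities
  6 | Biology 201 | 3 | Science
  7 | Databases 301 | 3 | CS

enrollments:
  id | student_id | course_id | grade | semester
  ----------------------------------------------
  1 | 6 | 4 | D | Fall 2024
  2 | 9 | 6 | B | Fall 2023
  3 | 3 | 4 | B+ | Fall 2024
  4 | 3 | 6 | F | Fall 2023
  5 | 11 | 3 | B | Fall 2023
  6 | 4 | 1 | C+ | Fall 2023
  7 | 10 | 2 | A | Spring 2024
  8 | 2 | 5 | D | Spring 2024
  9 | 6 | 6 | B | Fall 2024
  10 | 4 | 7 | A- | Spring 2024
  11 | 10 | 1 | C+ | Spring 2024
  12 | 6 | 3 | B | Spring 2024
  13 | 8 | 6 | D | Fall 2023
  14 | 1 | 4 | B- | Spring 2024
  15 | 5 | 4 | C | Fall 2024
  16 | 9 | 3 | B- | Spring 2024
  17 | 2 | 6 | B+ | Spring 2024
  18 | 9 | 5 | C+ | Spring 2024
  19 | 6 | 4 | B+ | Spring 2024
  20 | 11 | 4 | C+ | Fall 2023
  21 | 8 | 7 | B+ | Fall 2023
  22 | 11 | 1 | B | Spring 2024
SELECT DISTINCT semester FROM enrollments

Execution result:
semester
Fall 2024
Fall 2023
Spring 2024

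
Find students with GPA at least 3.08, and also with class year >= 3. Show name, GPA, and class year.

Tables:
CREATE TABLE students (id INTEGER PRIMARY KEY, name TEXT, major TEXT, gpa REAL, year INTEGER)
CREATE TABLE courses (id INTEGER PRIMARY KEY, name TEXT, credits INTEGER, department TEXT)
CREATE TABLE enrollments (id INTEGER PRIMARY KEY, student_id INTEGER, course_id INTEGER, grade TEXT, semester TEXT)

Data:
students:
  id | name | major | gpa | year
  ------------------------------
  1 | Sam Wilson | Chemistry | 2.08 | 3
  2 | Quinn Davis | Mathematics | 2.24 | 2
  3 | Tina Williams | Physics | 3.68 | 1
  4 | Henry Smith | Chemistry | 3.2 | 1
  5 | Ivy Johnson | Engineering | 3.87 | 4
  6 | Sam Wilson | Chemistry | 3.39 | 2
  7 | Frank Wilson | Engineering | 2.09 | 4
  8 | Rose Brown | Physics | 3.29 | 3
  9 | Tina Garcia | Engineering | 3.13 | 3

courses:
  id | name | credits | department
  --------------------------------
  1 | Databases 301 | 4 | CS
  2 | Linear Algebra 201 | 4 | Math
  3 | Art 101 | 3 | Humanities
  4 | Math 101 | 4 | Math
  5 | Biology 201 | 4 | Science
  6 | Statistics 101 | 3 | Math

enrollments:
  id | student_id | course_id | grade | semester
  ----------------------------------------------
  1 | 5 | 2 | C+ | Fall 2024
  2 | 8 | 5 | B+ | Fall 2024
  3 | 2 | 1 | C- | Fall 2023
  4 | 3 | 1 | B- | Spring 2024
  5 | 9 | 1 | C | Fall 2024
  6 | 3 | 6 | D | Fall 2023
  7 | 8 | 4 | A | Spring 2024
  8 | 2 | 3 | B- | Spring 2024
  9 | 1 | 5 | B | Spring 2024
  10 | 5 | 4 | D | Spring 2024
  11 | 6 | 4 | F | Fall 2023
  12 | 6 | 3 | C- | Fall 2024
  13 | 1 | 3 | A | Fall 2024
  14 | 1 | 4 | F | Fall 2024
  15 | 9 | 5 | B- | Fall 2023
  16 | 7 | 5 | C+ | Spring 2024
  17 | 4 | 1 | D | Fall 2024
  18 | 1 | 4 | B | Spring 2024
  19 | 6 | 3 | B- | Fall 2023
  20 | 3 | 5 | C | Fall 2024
SELECT name, gpa, year FROM students WHERE gpa >= 3.08 AND year >= 3

Execution result:
name | gpa | year
Ivy Johnson | 3.87 | 4
Rose Brown | 3.29 | 3
Tina Garcia | 3.13 | 3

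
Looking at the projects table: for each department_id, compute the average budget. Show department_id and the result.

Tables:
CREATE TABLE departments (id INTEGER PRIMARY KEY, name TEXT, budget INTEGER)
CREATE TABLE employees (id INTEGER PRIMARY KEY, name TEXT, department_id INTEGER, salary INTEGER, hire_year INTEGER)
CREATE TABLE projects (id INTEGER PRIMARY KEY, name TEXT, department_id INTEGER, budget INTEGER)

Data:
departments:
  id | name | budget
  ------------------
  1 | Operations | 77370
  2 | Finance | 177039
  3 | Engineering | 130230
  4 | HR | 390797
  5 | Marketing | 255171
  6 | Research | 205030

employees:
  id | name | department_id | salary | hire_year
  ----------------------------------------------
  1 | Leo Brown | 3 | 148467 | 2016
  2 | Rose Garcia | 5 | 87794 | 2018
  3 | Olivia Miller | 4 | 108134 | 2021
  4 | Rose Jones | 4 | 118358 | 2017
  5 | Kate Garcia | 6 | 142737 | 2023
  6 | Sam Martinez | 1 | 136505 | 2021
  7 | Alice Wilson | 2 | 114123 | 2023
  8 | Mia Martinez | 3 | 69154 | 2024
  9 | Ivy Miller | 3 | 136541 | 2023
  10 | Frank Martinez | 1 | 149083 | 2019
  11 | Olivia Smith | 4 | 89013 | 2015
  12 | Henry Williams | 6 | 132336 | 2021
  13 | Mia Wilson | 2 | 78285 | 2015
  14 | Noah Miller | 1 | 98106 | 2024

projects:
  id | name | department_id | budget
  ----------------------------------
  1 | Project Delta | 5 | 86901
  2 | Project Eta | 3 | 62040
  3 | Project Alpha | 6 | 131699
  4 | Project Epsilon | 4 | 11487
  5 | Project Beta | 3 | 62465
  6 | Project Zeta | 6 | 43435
SELECT department_id, AVG(budget) AS avg_budget FROM projects GROUP BY department_id

Execution result:
department_id | avg_budget
3 | 62252.50
4 | 11487.00
5 | 86901.00
6 | 87567.00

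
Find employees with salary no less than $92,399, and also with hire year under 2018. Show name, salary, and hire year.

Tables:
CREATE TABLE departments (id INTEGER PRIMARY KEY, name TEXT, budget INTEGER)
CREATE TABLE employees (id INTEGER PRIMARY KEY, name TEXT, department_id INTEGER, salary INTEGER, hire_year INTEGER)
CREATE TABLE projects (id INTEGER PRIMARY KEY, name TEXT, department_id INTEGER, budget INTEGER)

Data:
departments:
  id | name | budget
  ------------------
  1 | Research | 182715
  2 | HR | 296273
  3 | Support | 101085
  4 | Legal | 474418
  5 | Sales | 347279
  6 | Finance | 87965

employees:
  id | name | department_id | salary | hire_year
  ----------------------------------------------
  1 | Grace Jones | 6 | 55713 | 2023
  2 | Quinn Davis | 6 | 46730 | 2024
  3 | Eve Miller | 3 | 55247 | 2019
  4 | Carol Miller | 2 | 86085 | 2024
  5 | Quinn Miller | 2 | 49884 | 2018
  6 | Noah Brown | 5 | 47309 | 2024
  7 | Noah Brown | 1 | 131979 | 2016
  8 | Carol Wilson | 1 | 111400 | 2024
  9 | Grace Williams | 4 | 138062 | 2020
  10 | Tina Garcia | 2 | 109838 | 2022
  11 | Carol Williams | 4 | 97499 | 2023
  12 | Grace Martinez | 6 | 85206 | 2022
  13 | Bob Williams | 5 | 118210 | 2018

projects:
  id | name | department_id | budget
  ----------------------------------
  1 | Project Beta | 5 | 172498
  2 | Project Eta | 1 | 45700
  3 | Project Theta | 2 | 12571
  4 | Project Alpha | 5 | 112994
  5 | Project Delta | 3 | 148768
SELECT name, salary, hire_year FROM employees WHERE salary >= 92399 AND hire_year < 2018

Execution result:
name | salary | hire_year
Noah Brown | 131979 | 2016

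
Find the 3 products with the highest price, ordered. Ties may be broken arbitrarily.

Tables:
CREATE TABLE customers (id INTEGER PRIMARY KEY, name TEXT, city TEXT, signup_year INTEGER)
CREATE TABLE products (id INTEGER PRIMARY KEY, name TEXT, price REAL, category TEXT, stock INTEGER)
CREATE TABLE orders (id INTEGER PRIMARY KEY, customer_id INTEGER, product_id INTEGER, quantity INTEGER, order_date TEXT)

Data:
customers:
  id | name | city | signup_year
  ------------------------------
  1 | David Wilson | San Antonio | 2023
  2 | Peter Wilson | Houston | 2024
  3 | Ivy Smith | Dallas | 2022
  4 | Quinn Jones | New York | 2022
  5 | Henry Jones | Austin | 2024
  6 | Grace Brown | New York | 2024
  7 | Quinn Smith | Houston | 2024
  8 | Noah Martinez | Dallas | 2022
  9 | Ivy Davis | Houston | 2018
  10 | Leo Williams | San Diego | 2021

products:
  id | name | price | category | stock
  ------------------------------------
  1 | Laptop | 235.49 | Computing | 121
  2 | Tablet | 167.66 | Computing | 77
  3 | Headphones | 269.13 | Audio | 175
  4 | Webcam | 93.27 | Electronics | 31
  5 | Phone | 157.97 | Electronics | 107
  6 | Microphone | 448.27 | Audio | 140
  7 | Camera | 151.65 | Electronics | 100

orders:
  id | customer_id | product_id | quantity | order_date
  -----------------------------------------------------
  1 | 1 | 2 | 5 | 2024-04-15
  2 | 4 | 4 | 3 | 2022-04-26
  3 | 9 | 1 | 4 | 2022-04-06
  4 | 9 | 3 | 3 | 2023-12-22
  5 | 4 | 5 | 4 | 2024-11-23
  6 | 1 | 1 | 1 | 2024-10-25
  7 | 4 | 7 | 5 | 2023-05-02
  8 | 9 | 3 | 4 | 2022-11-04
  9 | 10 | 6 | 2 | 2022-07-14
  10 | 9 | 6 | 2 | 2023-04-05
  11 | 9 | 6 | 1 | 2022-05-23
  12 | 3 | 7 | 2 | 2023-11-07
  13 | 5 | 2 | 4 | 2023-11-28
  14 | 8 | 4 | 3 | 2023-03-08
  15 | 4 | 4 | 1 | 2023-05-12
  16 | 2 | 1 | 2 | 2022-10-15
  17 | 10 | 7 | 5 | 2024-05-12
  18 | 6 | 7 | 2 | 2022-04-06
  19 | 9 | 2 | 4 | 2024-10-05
SELECT name, price FROM products ORDER BY price DESC LIMIT 3

Execution result:
name | price
Microphone | 448.27
Headphones | 269.13
Laptop | 235.49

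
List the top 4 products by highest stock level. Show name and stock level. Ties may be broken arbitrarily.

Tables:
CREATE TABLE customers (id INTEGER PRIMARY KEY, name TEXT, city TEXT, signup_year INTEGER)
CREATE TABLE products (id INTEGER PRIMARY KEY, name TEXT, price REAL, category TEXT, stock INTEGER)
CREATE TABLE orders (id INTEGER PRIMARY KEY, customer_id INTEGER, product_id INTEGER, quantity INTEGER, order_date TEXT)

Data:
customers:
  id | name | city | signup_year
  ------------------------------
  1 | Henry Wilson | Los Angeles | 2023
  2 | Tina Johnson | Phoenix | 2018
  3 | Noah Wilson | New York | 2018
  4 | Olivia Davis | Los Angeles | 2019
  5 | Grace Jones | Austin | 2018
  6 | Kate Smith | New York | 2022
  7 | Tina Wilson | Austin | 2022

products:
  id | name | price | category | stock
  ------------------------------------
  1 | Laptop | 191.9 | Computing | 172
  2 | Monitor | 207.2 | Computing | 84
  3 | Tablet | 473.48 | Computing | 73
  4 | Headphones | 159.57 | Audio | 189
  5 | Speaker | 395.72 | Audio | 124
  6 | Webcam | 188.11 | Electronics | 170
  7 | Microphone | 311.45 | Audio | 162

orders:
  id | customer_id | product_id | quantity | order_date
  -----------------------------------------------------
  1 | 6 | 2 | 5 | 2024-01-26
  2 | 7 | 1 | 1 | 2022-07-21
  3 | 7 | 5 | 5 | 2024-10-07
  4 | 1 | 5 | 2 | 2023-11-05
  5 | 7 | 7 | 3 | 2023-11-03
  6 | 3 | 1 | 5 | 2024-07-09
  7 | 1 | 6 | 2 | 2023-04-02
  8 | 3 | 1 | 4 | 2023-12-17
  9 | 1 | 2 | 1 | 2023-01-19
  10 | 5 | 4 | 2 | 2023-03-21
SELECT name, stock FROM products ORDER BY stock DESC LIMIT 4

Execution result:
name | stock
Headphones | 189
Laptop | 172
Webcam | 170
Microphone | 162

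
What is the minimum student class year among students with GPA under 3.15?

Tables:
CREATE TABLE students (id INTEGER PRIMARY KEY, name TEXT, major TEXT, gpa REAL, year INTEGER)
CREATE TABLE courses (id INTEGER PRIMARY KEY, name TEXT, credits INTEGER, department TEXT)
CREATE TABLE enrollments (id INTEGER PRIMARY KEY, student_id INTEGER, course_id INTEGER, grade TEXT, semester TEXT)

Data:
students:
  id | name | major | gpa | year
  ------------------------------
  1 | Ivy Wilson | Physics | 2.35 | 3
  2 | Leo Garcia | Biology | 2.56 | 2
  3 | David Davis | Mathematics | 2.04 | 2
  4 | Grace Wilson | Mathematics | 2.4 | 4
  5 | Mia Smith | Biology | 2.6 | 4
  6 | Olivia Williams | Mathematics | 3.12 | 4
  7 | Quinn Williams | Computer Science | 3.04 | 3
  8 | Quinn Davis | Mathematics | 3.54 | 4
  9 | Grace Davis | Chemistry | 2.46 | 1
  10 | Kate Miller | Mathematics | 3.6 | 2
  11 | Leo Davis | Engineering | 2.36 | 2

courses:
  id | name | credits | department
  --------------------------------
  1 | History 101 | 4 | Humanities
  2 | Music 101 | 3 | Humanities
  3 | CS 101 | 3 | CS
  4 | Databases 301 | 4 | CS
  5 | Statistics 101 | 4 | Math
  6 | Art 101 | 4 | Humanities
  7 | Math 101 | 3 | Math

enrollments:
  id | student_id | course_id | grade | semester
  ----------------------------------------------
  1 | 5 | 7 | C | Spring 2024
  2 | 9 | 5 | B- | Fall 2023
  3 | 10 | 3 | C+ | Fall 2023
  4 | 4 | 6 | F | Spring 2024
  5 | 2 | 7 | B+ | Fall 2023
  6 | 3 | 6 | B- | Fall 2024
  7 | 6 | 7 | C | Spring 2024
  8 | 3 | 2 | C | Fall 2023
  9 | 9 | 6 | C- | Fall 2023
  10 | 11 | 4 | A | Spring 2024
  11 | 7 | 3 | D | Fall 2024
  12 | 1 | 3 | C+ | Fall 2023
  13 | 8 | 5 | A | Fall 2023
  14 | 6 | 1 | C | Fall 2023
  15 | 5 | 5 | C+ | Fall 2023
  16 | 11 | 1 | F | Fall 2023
SELECT MIN(year) FROM students WHERE gpa < 3.15

Execution result:
1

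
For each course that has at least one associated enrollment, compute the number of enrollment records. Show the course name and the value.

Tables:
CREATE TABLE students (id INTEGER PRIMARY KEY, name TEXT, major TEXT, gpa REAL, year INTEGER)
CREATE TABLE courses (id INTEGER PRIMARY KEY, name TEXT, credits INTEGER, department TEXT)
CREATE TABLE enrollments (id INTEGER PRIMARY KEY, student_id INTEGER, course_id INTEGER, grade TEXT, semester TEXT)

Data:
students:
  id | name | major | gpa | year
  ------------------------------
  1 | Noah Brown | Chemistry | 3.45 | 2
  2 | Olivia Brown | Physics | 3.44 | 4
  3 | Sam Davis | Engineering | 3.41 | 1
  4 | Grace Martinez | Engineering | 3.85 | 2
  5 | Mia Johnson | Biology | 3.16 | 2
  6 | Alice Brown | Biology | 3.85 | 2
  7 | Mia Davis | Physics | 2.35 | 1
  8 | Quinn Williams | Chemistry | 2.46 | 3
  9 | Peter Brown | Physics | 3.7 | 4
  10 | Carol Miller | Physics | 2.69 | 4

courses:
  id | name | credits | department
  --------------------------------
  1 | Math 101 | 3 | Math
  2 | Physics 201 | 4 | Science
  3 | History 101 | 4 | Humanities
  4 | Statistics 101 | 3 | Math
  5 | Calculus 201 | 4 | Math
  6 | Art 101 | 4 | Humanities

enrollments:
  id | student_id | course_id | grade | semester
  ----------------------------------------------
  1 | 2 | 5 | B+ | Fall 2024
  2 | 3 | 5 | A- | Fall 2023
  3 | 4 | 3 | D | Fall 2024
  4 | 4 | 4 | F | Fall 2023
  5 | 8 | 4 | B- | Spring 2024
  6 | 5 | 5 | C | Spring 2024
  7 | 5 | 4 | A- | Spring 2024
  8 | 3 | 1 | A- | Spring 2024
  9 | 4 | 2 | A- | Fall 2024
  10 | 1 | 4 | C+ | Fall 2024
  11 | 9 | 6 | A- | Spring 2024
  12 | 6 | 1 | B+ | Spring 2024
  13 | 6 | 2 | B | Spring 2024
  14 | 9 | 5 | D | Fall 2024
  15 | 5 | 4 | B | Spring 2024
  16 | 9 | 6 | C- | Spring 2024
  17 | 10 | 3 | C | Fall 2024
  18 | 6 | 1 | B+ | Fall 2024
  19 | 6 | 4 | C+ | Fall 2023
SELECT p.name, COUNT(*) AS n FROM enrollments c JOIN courses p ON c.course_id = p.id GROUP BY p.id, p.name

Execution result:
name | n
Math 101 | 3
Physics 201 | 2
History 101 | 2
Statistics 101 | 6
Calculus 201 | 4
Art 101 | 2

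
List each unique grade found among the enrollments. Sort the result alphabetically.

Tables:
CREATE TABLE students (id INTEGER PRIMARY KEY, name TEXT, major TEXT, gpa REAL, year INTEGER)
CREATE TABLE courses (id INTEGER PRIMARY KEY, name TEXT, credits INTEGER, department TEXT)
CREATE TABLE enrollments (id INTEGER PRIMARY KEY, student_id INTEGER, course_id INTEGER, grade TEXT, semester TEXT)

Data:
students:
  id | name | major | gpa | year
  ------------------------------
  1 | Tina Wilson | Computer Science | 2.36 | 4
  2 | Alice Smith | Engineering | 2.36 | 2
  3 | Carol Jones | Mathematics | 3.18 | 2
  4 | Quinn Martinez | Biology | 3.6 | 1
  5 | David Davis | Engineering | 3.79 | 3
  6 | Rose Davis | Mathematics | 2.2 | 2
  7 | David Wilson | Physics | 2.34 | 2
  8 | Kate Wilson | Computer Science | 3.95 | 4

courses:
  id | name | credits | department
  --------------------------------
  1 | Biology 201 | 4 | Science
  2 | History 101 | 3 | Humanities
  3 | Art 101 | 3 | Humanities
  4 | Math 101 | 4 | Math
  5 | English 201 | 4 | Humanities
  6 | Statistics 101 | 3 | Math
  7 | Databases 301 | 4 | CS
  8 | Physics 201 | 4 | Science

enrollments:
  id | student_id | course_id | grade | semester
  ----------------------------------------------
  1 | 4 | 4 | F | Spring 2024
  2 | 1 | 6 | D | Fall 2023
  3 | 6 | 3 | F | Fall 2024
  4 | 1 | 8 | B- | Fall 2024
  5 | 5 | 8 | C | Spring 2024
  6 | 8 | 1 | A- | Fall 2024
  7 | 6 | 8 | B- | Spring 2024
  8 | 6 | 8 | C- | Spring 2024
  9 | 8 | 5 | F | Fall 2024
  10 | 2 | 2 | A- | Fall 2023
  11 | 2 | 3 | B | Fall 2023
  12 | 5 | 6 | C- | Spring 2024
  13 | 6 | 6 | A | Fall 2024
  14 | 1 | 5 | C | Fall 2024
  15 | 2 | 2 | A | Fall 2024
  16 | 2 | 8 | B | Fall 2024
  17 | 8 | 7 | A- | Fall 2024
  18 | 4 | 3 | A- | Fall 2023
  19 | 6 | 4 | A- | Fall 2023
SELECT DISTINCT grade FROM enrollments ORDER BY grade

Execution result:
grade
A
A-
B
B-
C
C-
D
F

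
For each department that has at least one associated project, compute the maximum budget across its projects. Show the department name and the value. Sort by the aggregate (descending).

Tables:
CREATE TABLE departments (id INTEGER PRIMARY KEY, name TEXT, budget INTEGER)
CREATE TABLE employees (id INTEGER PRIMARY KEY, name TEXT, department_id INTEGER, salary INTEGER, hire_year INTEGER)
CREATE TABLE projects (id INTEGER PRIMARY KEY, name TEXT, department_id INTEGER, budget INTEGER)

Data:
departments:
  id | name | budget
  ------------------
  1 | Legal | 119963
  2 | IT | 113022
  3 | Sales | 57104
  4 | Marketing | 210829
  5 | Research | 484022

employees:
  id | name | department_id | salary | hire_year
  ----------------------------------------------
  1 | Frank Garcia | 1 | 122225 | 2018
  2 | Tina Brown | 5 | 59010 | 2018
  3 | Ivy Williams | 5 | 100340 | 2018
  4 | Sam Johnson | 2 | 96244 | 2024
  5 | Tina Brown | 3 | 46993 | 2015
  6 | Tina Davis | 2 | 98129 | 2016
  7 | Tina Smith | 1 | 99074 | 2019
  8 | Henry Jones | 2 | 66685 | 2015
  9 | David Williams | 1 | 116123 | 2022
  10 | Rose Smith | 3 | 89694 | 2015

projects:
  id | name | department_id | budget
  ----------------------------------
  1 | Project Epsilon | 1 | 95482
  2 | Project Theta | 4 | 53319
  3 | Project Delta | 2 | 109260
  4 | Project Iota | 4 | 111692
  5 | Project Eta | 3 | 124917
SELECT p.name, MAX(c.budget) AS max_budget FROM projects c JOIN departments p ON c.department_id = p.id GROUP BY p.id, p.name ORDER BY max_budget DESC

Execution result:
name | max_budget
Sales | 124917
Marketing | 111692
IT | 109260
Legal | 95482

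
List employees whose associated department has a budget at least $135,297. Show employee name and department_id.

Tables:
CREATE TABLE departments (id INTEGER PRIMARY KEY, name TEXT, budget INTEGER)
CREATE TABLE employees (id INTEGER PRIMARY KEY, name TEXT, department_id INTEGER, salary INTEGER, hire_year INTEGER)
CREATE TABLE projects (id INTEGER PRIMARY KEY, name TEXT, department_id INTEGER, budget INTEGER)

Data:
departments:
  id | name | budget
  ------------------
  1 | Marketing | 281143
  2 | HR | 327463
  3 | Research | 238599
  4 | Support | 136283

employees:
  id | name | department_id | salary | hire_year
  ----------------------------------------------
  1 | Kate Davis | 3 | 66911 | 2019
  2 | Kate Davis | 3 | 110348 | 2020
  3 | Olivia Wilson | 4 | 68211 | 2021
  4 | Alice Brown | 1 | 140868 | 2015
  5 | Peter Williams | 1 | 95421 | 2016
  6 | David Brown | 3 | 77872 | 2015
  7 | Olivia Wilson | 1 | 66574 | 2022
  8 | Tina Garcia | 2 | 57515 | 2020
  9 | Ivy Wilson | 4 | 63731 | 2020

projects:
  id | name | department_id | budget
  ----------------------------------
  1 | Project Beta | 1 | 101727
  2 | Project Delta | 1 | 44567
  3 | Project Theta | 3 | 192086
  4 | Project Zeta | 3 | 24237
SELECT name, department_id FROM employees WHERE department_id IN (SELECT id FROM departments WHERE budget >= 135297)

Execution result:
name | department_id
Kate Davis | 3
Kate Davis | 3
Olivia Wilson | 4
Alice Brown | 1
Peter Williams | 1
David Brown | 3
Olivia Wilson | 1
Tina Garcia | 2
Ivy Wilson | 4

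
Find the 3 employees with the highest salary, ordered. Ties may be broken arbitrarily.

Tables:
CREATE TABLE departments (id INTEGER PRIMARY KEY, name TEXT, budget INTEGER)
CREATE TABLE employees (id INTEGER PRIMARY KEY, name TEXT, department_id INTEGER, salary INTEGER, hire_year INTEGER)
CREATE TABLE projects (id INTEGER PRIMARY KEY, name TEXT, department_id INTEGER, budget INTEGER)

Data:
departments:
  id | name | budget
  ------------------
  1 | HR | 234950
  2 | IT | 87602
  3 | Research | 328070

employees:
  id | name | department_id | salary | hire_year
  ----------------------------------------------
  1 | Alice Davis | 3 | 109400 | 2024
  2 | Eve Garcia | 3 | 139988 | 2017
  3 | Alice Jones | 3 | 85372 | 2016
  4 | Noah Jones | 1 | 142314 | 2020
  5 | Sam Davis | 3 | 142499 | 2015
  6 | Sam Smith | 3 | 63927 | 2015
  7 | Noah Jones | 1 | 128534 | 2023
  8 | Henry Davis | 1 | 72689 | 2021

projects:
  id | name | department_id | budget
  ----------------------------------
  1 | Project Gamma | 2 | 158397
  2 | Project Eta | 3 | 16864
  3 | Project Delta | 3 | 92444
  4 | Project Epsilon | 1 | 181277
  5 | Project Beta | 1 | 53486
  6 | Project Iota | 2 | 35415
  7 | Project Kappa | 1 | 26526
SELECT name, salary FROM employees ORDER BY salary DESC LIMIT 3

Execution result:
name | salary
Sam Davis | 142499
Noah Jones | 142314
Eve Garcia | 139988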